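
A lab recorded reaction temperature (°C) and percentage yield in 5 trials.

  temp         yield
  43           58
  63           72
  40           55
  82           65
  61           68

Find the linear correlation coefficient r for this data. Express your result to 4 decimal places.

0.6853

n = 5, Σx = 289, Σy = 318, Σx² = 17863, Σy² = 20422, Σxy = 18708
nΣxy − ΣxΣy = 93540 − 91902 = 1638
nΣx² − (Σx)² = 89315 − 83521 = 5794; nΣy² − (Σy)² = 102110 − 101124 = 986
r = 1638 / √(5794 × 986) = 1638 / 2390.1640 ≈ 0.6853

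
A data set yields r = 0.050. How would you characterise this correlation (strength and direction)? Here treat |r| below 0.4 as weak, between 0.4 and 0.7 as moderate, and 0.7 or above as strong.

r = 0.050 > 0 so the relationship is positive.
|r| = 0.050, which falls in the weak range.

weak positive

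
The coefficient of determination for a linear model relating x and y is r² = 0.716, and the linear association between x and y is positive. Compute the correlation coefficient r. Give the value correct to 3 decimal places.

|r| = √0.716 = 0.846
The association is positive, so r = 0.846.

0.846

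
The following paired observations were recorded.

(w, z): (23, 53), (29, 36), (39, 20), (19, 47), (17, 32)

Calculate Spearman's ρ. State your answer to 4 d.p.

-0.3000

Rank w: 3, 4, 5, 2, 1
Rank z: 5, 3, 1, 4, 2
d = rank(w) − rank(z): -2, 1, 4, -2, -1; Σd² = 26
ρ = 1 − 6Σd² / [n(n²−1)] = 1 − 6×26 / (5×24) = 1 − 156/120 ≈ -0.3000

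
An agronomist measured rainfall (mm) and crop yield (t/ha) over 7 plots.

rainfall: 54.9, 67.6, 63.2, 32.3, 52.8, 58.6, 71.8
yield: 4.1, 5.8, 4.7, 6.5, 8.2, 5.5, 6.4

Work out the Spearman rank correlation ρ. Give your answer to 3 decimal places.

Rank rainfall: 3, 6, 5, 1, 2, 4, 7
Rank yield: 1, 4, 2, 6, 7, 3, 5
d = rank(rainfall) − rank(yield): 2, 2, 3, -5, -5, 1, 2; Σd² = 72
ρ = 1 − 6Σd² / [n(n²−1)] = 1 − 6×72 / (7×48) = 1 − 432/336 ≈ -0.286

-0.286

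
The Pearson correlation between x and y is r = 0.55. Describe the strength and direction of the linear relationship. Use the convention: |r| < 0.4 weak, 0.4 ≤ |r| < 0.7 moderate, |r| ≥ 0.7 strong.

r = 0.55 > 0 so the relationship is positive.
|r| = 0.55, which falls in the moderate range.

moderate positive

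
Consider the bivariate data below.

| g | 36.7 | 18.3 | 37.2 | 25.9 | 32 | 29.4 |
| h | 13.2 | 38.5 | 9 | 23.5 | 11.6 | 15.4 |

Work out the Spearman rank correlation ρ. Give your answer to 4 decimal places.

-0.9429

Rank g: 5, 1, 6, 2, 4, 3
Rank h: 3, 6, 1, 5, 2, 4
d = rank(g) − rank(h): 2, -5, 5, -3, 2, -1; Σd² = 68
ρ = 1 − 6Σd² / [n(n²−1)] = 1 − 6×68 / (6×35) = 1 − 408/210 ≈ -0.9429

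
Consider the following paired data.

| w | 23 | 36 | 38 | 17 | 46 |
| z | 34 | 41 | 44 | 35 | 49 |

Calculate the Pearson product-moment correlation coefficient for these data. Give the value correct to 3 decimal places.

0.959

n = 5, Σw = 160, Σz = 203, Σw² = 5674, Σz² = 8399, Σwz = 6779
nΣwz − ΣwΣz = 33895 − 32480 = 1415
nΣw² − (Σw)² = 28370 − 25600 = 2770; nΣz² − (Σz)² = 41995 − 41209 = 786
r = 1415 / √(2770 × 786) = 1415 / 1475.5406 ≈ 0.959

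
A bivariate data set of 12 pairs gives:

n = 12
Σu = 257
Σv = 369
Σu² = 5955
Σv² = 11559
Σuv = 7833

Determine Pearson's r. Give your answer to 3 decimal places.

-0.225

r = (nΣuv − ΣuΣv) / √[(nΣu² − (Σu)²)(nΣv² − (Σv)²)]
Numerator: 12×7833 − 257×369 = -837
Denominator: √[(71460 − 66049)(138708 − 136161)] = √[5411 × 2547] = 3712.3870
r = -837 / 3712.3870 ≈ -0.225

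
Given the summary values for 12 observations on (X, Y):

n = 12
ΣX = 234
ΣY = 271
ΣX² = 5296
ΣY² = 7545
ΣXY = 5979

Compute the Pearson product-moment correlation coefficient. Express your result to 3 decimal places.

0.680

r = (nΣXY − ΣXΣY) / √[(nΣX² − (ΣX)²)(nΣY² − (ΣY)²)]
Numerator: 12×5979 − 234×271 = 8334
Denominator: √[(63552 − 54756)(90540 − 73441)] = √[8796 × 17099] = 12263.8821
r = 8334 / 12263.8821 ≈ 0.680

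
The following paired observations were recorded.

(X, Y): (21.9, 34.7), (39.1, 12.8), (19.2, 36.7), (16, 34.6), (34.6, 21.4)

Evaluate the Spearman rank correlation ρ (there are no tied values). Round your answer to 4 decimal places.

-0.7000

Rank X: 3, 5, 2, 1, 4
Rank Y: 4, 1, 5, 3, 2
d = rank(X) − rank(Y): -1, 4, -3, -2, 2; Σd² = 34
ρ = 1 − 6Σd² / [n(n²−1)] = 1 − 6×34 / (5×24) = 1 − 204/120 ≈ -0.7000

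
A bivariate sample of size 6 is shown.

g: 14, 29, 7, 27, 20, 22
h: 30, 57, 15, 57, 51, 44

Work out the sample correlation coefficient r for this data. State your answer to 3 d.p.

0.966

n = 6, Σg = 119, Σh = 254, Σg² = 2699, Σh² = 12160, Σgh = 5705
nΣgh − ΣgΣh = 34230 − 30226 = 4004
nΣg² − (Σg)² = 16194 − 14161 = 2033; nΣh² − (Σh)² = 72960 − 64516 = 8444
r = 4004 / √(2033 × 8444) = 4004 / 4143.2659 ≈ 0.966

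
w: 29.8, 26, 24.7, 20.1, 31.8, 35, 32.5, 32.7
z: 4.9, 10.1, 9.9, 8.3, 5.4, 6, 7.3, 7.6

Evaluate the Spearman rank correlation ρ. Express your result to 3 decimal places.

-0.500

Rank w: 4, 3, 2, 1, 5, 8, 6, 7
Rank z: 1, 8, 7, 6, 2, 3, 4, 5
d = rank(w) − rank(z): 3, -5, -5, -5, 3, 5, 2, 2; Σd² = 126
ρ = 1 − 6Σd² / [n(n²−1)] = 1 − 6×126 / (8×63) = 1 − 756/504 ≈ -0.500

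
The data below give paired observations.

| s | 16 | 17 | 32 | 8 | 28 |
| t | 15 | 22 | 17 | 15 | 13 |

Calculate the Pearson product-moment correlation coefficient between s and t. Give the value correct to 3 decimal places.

n = 5, Σs = 101, Σt = 82, Σs² = 2417, Σt² = 1392, Σst = 1642
nΣst − ΣsΣt = 8210 − 8282 = -72
nΣs² − (Σs)² = 12085 − 10201 = 1884; nΣt² − (Σt)² = 6960 − 6724 = 236
r = -72 / √(1884 × 236) = -72 / 666.8013 ≈ -0.108

-0.108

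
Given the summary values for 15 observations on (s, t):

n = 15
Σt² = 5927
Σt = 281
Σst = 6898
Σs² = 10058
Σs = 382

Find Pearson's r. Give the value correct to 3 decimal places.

r = (nΣst − ΣsΣt) / √[(nΣs² − (Σs)²)(nΣt² − (Σt)²)]
Numerator: 15×6898 − 382×281 = -3872
Denominator: √[(150870 − 145924)(88905 − 78961)] = √[4946 × 9944] = 7013.0610
r = -3872 / 7013.0610 ≈ -0.552

-0.552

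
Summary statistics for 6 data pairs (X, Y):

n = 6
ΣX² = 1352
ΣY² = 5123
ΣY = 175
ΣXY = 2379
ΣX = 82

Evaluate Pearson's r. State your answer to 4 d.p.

r = (nΣXY − ΣXΣY) / √[(nΣX² − (ΣX)²)(nΣY² − (ΣY)²)]
Numerator: 6×2379 − 82×175 = -76
Denominator: √[(8112 − 6724)(30738 − 30625)] = √[1388 × 113] = 396.0354
r = -76 / 396.0354 ≈ -0.1919

-0.1919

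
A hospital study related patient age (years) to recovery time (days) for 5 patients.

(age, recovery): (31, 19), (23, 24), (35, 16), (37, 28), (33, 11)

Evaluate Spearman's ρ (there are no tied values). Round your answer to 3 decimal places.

Rank age: 2, 1, 4, 5, 3
Rank recovery: 3, 4, 2, 5, 1
d = rank(age) − rank(recovery): -1, -3, 2, 0, 2; Σd² = 18
ρ = 1 − 6Σd² / [n(n²−1)] = 1 − 6×18 / (5×24) = 1 − 108/120 ≈ 0.100

0.100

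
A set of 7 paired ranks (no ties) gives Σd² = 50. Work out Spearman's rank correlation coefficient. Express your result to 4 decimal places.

ρ = 1 − 6Σd² / [n(n²−1)] = 1 − 6×50 / (7×48)
  = 1 − 300/336 = 1 − 0.89286 ≈ 0.1071

0.1071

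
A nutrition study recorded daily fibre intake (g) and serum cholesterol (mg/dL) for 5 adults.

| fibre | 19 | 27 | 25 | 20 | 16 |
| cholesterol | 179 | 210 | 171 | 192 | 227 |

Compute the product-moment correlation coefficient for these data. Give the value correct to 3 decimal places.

n = 5, Σx = 107, Σy = 979, Σx² = 2371, Σy² = 193775, Σxy = 20818
nΣxy − ΣxΣy = 104090 − 104753 = -663
nΣx² − (Σx)² = 11855 − 11449 = 406; nΣy² − (Σy)² = 968875 − 958441 = 10434
r = -663 / √(406 × 10434) = -663 / 2058.2041 ≈ -0.322

-0.322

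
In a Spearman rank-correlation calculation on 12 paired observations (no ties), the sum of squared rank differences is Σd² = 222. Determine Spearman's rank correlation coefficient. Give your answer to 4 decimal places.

0.2238

ρ = 1 − 6Σd² / [n(n²−1)] = 1 − 6×222 / (12×143)
  = 1 − 1332/1716 = 1 − 0.77622 ≈ 0.2238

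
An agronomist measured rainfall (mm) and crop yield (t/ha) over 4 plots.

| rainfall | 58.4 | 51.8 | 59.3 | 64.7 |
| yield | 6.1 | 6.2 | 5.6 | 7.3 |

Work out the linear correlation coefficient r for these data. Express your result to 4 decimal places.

n = 4, Σx = 234.2, Σy = 25.2, Σx² = 13796.38, Σy² = 160.3, Σxy = 1481.79
nΣxy − ΣxΣy = 5927.16 − 5901.84 = 25.32
nΣx² − (Σx)² = 55185.52 − 54849.64 = 335.88; nΣy² − (Σy)² = 641.2 − 635.04 = 6.16
r = 25.32 / √(335.88 × 6.16) = 25.32 / 45.4865 ≈ 0.5566

0.5566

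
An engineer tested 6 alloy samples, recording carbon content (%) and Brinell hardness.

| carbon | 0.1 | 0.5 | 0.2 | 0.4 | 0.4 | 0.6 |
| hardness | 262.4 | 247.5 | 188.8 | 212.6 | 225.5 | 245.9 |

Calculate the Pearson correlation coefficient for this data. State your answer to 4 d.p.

n = 6, Σx = 2.2, Σy = 1382.7, Σx² = 0.98, Σy² = 322271.27, Σxy = 510.53
nΣxy − ΣxΣy = 3063.18 − 3041.94 = 21.24
nΣx² − (Σx)² = 5.88 − 4.84 = 1.04; nΣy² − (Σy)² = 1933627.62 − 1911859.29 = 21768.33
r = 21.24 / √(1.04 × 21768.33) = 21.24 / 150.4628 ≈ 0.1412

0.1412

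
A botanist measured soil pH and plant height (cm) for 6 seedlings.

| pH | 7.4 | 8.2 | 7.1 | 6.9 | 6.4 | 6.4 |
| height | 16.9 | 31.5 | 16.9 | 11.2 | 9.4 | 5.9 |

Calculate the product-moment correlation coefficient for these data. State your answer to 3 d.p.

n = 6, Σx = 42.4, Σy = 91.8, Σx² = 301.94, Σy² = 1812.08, Σxy = 678.55
nΣxy − ΣxΣy = 4071.3 − 3892.32 = 178.98
nΣx² − (Σx)² = 1811.64 − 1797.76 = 13.88; nΣy² − (Σy)² = 10872.48 − 8427.24 = 2445.24
r = 178.98 / √(13.88 × 2445.24) = 178.98 / 184.2279 ≈ 0.972

0.972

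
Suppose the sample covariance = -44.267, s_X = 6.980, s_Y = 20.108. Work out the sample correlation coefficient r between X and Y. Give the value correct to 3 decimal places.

r = Cov(X,Y) / (s_X · s_Y) = -44.267 / (6.980 × 20.108)
  = -44.267 / 140.3538 ≈ -0.315

-0.315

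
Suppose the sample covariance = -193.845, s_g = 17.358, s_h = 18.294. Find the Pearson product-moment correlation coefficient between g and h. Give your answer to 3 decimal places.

-0.610

r = Cov(g,h) / (s_g · s_h) = -193.845 / (17.358 × 18.294)
  = -193.845 / 317.5473 ≈ -0.610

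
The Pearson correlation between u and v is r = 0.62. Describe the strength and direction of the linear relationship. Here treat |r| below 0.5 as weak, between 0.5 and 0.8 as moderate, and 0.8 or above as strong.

r = 0.62 > 0 so the relationship is positive.
|r| = 0.62, which falls in the moderate range.

moderate positive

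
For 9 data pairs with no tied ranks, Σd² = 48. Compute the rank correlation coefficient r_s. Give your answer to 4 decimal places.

0.6000

ρ = 1 − 6Σd² / [n(n²−1)] = 1 − 6×48 / (9×80)
  = 1 − 288/720 = 1 − 0.40000 ≈ 0.6000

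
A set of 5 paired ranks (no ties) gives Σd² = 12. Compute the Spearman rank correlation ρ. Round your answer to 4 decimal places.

ρ = 1 − 6Σd² / [n(n²−1)] = 1 − 6×12 / (5×24)
  = 1 − 72/120 = 1 − 0.60000 ≈ 0.4000

0.4000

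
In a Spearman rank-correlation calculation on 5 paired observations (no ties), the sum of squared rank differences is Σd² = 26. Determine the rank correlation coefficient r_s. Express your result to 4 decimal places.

-0.3000

ρ = 1 − 6Σd² / [n(n²−1)] = 1 − 6×26 / (5×24)
  = 1 − 156/120 = 1 − 1.30000 ≈ -0.3000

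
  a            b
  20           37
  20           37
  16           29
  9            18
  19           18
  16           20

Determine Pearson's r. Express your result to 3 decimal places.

n = 6, Σa = 100, Σb = 159, Σa² = 1754, Σb² = 4627, Σab = 2768
nΣab − ΣaΣb = 16608 − 15900 = 708
nΣa² − (Σa)² = 10524 − 10000 = 524; nΣb² − (Σb)² = 27762 − 25281 = 2481
r = 708 / √(524 × 2481) = 708 / 1140.1947 ≈ 0.621

0.621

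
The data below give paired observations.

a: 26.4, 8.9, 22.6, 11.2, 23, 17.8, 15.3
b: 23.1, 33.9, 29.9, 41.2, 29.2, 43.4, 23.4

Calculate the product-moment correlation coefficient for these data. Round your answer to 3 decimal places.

n = 7, Σa = 125.2, Σb = 224.1, Σa² = 2492.3, Σb² = 7558.03, Σab = 3850.87
nΣab − ΣaΣb = 26956.09 − 28057.32 = -1101.23
nΣa² − (Σa)² = 17446.1 − 15675.04 = 1771.06; nΣb² − (Σb)² = 52906.21 − 50220.81 = 2685.4
r = -1101.23 / √(1771.06 × 2685.4) = -1101.23 / 2180.8266 ≈ -0.505

-0.505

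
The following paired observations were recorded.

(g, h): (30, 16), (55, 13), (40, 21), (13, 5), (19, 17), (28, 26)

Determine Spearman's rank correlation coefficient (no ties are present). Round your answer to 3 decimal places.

Rank g: 4, 6, 5, 1, 2, 3
Rank h: 3, 2, 5, 1, 4, 6
d = rank(g) − rank(h): 1, 4, 0, 0, -2, -3; Σd² = 30
ρ = 1 − 6Σd² / [n(n²−1)] = 1 − 6×30 / (6×35) = 1 − 180/210 ≈ 0.143

0.143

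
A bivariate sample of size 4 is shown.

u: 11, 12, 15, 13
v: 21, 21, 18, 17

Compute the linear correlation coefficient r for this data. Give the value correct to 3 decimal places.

n = 4, Σu = 51, Σv = 77, Σu² = 659, Σv² = 1495, Σuv = 974
nΣuv − ΣuΣv = 3896 − 3927 = -31
nΣu² − (Σu)² = 2636 − 2601 = 35; nΣv² − (Σv)² = 5980 − 5929 = 51
r = -31 / √(35 × 51) = -31 / 42.2493 ≈ -0.734

-0.734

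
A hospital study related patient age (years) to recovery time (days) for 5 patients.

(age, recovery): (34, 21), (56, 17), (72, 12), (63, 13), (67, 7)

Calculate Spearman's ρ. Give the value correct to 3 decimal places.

Rank age: 1, 2, 5, 3, 4
Rank recovery: 5, 4, 2, 3, 1
d = rank(age) − rank(recovery): -4, -2, 3, 0, 3; Σd² = 38
ρ = 1 − 6Σd² / [n(n²−1)] = 1 − 6×38 / (5×24) = 1 − 228/120 ≈ -0.900

-0.900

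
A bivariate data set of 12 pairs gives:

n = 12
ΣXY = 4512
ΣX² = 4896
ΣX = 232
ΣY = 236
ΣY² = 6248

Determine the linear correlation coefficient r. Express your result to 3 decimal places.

-0.062

r = (nΣXY − ΣXΣY) / √[(nΣX² − (ΣX)²)(nΣY² − (ΣY)²)]
Numerator: 12×4512 − 232×236 = -608
Denominator: √[(58752 − 53824)(74976 − 55696)] = √[4928 × 19280] = 9747.4017
r = -608 / 9747.4017 ≈ -0.062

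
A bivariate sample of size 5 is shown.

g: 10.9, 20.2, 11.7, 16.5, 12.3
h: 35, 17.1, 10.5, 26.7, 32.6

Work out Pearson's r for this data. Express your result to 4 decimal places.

-0.3322

n = 5, Σg = 71.6, Σh = 121.9, Σg² = 1087.28, Σh² = 3403.31, Σgh = 1691.3
nΣgh − ΣgΣh = 8456.5 − 8728.04 = -271.54
nΣg² − (Σg)² = 5436.4 − 5126.56 = 309.84; nΣh² − (Σh)² = 17016.55 − 14859.61 = 2156.94
r = -271.54 / √(309.84 × 2156.94) = -271.54 / 817.5000 ≈ -0.3322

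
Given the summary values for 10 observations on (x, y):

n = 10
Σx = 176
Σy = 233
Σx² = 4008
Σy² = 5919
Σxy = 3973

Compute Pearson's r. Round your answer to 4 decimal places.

r = (nΣxy − ΣxΣy) / √[(nΣx² − (Σx)²)(nΣy² − (Σy)²)]
Numerator: 10×3973 − 176×233 = -1278
Denominator: √[(40080 − 30976)(59190 − 54289)] = √[9104 × 4901] = 6679.7233
r = -1278 / 6679.7233 ≈ -0.1913

-0.1913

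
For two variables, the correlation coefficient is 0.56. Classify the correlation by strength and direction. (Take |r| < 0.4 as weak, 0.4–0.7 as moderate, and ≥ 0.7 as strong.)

r = 0.56 > 0 so the relationship is positive.
|r| = 0.56, which falls in the moderate range.

moderate positive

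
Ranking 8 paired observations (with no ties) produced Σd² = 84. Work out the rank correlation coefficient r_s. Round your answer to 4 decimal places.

0.0000

ρ = 1 − 6Σd² / [n(n²−1)] = 1 − 6×84 / (8×63)
  = 1 − 504/504 = 1 − 1.00000 ≈ 0.0000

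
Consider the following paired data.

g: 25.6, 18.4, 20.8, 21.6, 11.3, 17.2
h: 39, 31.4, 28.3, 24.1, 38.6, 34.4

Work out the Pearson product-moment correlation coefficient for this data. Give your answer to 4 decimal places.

n = 6, Σg = 114.9, Σh = 195.8, Σg² = 2316.65, Σh² = 6561.98, Σgh = 3713.22
nΣgh − ΣgΣh = 22279.32 − 22497.42 = -218.1
nΣg² − (Σg)² = 13899.9 − 13202.01 = 697.89; nΣh² − (Σh)² = 39371.88 − 38337.64 = 1034.24
r = -218.1 / √(697.89 × 1034.24) = -218.1 / 849.5798 ≈ -0.2567

-0.2567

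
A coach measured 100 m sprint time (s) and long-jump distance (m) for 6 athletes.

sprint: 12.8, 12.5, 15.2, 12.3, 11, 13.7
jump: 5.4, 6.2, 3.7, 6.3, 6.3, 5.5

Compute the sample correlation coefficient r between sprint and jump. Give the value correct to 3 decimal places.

n = 6, Σx = 77.5, Σy = 33.4, Σx² = 1011.11, Σy² = 190.92, Σxy = 425
nΣxy − ΣxΣy = 2550 − 2588.5 = -38.5
nΣx² − (Σx)² = 6066.66 − 6006.25 = 60.41; nΣy² − (Σy)² = 1145.52 − 1115.56 = 29.96
r = -38.5 / √(60.41 × 29.96) = -38.5 / 42.5427 ≈ -0.905

-0.905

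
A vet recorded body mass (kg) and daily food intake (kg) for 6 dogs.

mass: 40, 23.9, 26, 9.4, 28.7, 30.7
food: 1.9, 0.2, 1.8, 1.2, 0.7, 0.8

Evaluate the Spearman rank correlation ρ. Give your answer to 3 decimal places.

Rank mass: 6, 2, 3, 1, 4, 5
Rank food: 6, 1, 5, 4, 2, 3
d = rank(mass) − rank(food): 0, 1, -2, -3, 2, 2; Σd² = 22
ρ = 1 − 6Σd² / [n(n²−1)] = 1 − 6×22 / (6×35) = 1 − 132/210 ≈ 0.371

0.371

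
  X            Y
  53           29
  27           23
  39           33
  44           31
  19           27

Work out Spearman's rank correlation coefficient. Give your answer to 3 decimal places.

0.500

Rank X: 5, 2, 3, 4, 1
Rank Y: 3, 1, 5, 4, 2
d = rank(X) − rank(Y): 2, 1, -2, 0, -1; Σd² = 10
ρ = 1 − 6Σd² / [n(n²−1)] = 1 − 6×10 / (5×24) = 1 − 60/120 ≈ 0.500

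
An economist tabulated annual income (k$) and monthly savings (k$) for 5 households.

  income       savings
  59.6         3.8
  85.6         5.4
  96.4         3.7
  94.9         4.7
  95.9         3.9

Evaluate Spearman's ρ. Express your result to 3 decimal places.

Rank income: 1, 2, 5, 3, 4
Rank savings: 2, 5, 1, 4, 3
d = rank(income) − rank(savings): -1, -3, 4, -1, 1; Σd² = 28
ρ = 1 − 6Σd² / [n(n²−1)] = 1 − 6×28 / (5×24) = 1 − 168/120 ≈ -0.400

-0.400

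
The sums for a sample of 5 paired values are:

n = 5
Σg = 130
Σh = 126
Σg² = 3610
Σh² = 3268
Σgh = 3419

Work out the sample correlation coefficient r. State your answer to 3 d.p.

0.979

r = (nΣgh − ΣgΣh) / √[(nΣg² − (Σg)²)(nΣh² − (Σh)²)]
Numerator: 5×3419 − 130×126 = 715
Denominator: √[(18050 − 16900)(16340 − 15876)] = √[1150 × 464] = 730.4793
r = 715 / 730.4793 ≈ 0.979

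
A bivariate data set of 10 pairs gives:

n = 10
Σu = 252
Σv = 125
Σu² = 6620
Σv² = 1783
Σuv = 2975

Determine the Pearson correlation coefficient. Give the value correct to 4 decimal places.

-0.7178

r = (nΣuv − ΣuΣv) / √[(nΣu² − (Σu)²)(nΣv² − (Σv)²)]
Numerator: 10×2975 − 252×125 = -1750
Denominator: √[(66200 − 63504)(17830 − 15625)] = √[2696 × 2205] = 2438.1714
r = -1750 / 2438.1714 ≈ -0.7178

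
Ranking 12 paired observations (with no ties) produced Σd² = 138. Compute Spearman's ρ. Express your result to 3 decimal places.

ρ = 1 − 6Σd² / [n(n²−1)] = 1 − 6×138 / (12×143)
  = 1 − 828/1716 = 1 − 0.4825 ≈ 0.517

0.517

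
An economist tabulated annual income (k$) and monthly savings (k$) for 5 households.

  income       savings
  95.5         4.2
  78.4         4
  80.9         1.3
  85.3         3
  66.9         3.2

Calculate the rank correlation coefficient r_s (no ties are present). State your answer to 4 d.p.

0.2000

Rank income: 5, 2, 3, 4, 1
Rank savings: 5, 4, 1, 2, 3
d = rank(income) − rank(savings): 0, -2, 2, 2, -2; Σd² = 16
ρ = 1 − 6Σd² / [n(n²−1)] = 1 − 6×16 / (5×24) = 1 − 96/120 ≈ 0.2000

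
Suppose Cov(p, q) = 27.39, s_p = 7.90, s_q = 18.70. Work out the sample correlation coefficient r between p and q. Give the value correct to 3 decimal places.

0.185

r = Cov(p,q) / (s_p · s_q) = 27.39 / (7.90 × 18.70)
  = 27.39 / 147.7300 ≈ 0.185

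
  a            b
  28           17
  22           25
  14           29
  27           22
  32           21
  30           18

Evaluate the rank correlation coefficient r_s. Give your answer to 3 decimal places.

Rank a: 4, 2, 1, 3, 6, 5
Rank b: 1, 5, 6, 4, 3, 2
d = rank(a) − rank(b): 3, -3, -5, -1, 3, 3; Σd² = 62
ρ = 1 − 6Σd² / [n(n²−1)] = 1 − 6×62 / (6×35) = 1 − 372/210 ≈ -0.771

-0.771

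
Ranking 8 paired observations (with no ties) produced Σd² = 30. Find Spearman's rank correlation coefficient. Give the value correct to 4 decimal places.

0.6429

ρ = 1 − 6Σd² / [n(n²−1)] = 1 − 6×30 / (8×63)
  = 1 − 180/504 = 1 − 0.35714 ≈ 0.6429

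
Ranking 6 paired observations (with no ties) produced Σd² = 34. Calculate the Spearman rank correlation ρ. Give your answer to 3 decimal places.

0.029

ρ = 1 − 6Σd² / [n(n²−1)] = 1 − 6×34 / (6×35)
  = 1 − 204/210 = 1 − 0.9714 ≈ 0.029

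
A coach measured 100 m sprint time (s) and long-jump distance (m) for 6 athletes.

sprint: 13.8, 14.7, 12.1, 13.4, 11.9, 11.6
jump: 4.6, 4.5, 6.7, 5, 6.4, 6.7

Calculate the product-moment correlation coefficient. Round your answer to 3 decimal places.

n = 6, Σx = 77.5, Σy = 33.9, Σx² = 1008.67, Σy² = 197.15, Σxy = 431.58
nΣxy − ΣxΣy = 2589.48 − 2627.25 = -37.77
nΣx² − (Σx)² = 6052.02 − 6006.25 = 45.77; nΣy² − (Σy)² = 1182.9 − 1149.21 = 33.69
r = -37.77 / √(45.77 × 33.69) = -37.77 / 39.2682 ≈ -0.962

-0.962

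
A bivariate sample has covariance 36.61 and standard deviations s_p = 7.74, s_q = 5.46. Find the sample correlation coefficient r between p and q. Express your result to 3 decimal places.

r = Cov(p,q) / (s_p · s_q) = 36.61 / (7.74 × 5.46)
  = 36.61 / 42.2604 ≈ 0.866

0.866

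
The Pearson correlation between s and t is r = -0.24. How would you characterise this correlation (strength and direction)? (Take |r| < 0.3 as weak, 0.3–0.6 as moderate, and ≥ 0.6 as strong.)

r = -0.24 < 0 so the relationship is negative.
|r| = 0.24, which falls in the weak range.

weak negative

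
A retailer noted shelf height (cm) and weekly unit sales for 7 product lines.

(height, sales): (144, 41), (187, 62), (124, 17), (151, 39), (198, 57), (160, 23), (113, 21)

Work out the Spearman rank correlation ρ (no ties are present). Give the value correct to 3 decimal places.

Rank height: 3, 6, 2, 4, 7, 5, 1
Rank sales: 5, 7, 1, 4, 6, 3, 2
d = rank(height) − rank(sales): -2, -1, 1, 0, 1, 2, -1; Σd² = 12
ρ = 1 − 6Σd² / [n(n²−1)] = 1 − 6×12 / (7×48) = 1 − 72/336 ≈ 0.786

0.786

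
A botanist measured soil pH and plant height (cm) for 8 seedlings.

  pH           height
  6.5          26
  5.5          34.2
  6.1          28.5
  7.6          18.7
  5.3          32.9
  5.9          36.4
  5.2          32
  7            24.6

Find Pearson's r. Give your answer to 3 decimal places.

-0.891

n = 8, Σx = 49.1, Σy = 233.3, Σx² = 306.41, Σy² = 7044.11, Σxy = 1400.8
nΣxy − ΣxΣy = 11206.4 − 11455.03 = -248.63
nΣx² − (Σx)² = 2451.28 − 2410.81 = 40.47; nΣy² − (Σy)² = 56352.88 − 54428.89 = 1923.99
r = -248.63 / √(40.47 × 1923.99) = -248.63 / 279.0410 ≈ -0.891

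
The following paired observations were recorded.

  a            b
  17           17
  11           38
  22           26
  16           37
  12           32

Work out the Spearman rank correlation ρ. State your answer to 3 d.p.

Rank a: 4, 1, 5, 3, 2
Rank b: 1, 5, 2, 4, 3
d = rank(a) − rank(b): 3, -4, 3, -1, -1; Σd² = 36
ρ = 1 − 6Σd² / [n(n²−1)] = 1 − 6×36 / (5×24) = 1 − 216/120 ≈ -0.800

-0.800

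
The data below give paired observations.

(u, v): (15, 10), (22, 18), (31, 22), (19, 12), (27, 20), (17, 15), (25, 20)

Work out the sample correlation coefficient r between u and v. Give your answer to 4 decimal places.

n = 7, Σu = 156, Σv = 117, Σu² = 3674, Σv² = 2077, Σuv = 2751
nΣuv − ΣuΣv = 19257 − 18252 = 1005
nΣu² − (Σu)² = 25718 − 24336 = 1382; nΣv² − (Σv)² = 14539 − 13689 = 850
r = 1005 / √(1382 × 850) = 1005 / 1083.8358 ≈ 0.9273

0.9273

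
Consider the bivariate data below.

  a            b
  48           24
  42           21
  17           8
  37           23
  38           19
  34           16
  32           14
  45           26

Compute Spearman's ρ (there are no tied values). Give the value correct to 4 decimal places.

0.9048

Rank a: 8, 6, 1, 4, 5, 3, 2, 7
Rank b: 7, 5, 1, 6, 4, 3, 2, 8
d = rank(a) − rank(b): 1, 1, 0, -2, 1, 0, 0, -1; Σd² = 8
ρ = 1 − 6Σd² / [n(n²−1)] = 1 − 6×8 / (8×63) = 1 − 48/504 ≈ 0.9048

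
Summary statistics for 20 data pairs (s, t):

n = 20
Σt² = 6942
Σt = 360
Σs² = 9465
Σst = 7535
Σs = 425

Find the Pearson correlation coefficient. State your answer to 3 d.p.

-0.257

r = (nΣst − ΣsΣt) / √[(nΣs² − (Σs)²)(nΣt² − (Σt)²)]
Numerator: 20×7535 − 425×360 = -2300
Denominator: √[(189300 − 180625)(138840 − 129600)] = √[8675 × 9240] = 8953.0442
r = -2300 / 8953.0442 ≈ -0.257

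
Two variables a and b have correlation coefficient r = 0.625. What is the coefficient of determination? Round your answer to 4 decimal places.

0.3906

r² = (0.625)² = 0.3906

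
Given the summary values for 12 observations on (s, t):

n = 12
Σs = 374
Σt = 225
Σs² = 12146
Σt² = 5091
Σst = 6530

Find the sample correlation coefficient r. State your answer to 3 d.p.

r = (nΣst − ΣsΣt) / √[(nΣs² − (Σs)²)(nΣt² − (Σt)²)]
Numerator: 12×6530 − 374×225 = -5790
Denominator: √[(145752 − 139876)(61092 − 50625)] = √[5876 × 10467] = 7842.4545
r = -5790 / 7842.4545 ≈ -0.738

-0.738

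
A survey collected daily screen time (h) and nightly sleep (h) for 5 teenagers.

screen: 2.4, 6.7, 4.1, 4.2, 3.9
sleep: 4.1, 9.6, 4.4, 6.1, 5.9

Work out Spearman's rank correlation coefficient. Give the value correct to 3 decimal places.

0.900

Rank screen: 1, 5, 3, 4, 2
Rank sleep: 1, 5, 2, 4, 3
d = rank(screen) − rank(sleep): 0, 0, 1, 0, -1; Σd² = 2
ρ = 1 − 6Σd² / [n(n²−1)] = 1 − 6×2 / (5×24) = 1 − 12/120 ≈ 0.900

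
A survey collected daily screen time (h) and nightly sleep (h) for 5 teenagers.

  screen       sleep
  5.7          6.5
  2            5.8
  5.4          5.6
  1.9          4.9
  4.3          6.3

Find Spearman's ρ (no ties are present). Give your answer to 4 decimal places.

0.7000

Rank screen: 5, 2, 4, 1, 3
Rank sleep: 5, 3, 2, 1, 4
d = rank(screen) − rank(sleep): 0, -1, 2, 0, -1; Σd² = 6
ρ = 1 − 6Σd² / [n(n²−1)] = 1 − 6×6 / (5×24) = 1 − 36/120 ≈ 0.7000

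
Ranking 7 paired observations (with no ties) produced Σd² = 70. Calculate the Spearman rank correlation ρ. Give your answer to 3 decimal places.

ρ = 1 − 6Σd² / [n(n²−1)] = 1 − 6×70 / (7×48)
  = 1 − 420/336 = 1 − 1.2500 ≈ -0.250

-0.250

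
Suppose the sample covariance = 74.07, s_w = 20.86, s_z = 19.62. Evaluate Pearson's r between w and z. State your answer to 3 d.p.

r = Cov(w,z) / (s_w · s_z) = 74.07 / (20.86 × 19.62)
  = 74.07 / 409.2732 ≈ 0.181

0.181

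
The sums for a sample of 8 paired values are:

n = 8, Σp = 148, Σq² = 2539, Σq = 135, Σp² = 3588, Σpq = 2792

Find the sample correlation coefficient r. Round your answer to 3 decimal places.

r = (nΣpq − ΣpΣq) / √[(nΣp² − (Σp)²)(nΣq² − (Σq)²)]
Numerator: 8×2792 − 148×135 = 2356
Denominator: √[(28704 − 21904)(20312 − 18225)] = √[6800 × 2087] = 3767.1740
r = 2356 / 3767.1740 ≈ 0.625

0.625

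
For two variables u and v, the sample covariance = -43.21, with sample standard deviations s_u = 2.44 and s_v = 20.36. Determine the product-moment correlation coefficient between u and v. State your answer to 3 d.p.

-0.870

r = Cov(u,v) / (s_u · s_v) = -43.21 / (2.44 × 20.36)
  = -43.21 / 49.6784 ≈ -0.870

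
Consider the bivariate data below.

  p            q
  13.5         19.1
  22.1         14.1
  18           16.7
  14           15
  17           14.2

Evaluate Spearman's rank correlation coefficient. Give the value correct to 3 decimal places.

Rank p: 1, 5, 4, 2, 3
Rank q: 5, 1, 4, 3, 2
d = rank(p) − rank(q): -4, 4, 0, -1, 1; Σd² = 34
ρ = 1 − 6Σd² / [n(n²−1)] = 1 − 6×34 / (5×24) = 1 − 204/120 ≈ -0.700

-0.700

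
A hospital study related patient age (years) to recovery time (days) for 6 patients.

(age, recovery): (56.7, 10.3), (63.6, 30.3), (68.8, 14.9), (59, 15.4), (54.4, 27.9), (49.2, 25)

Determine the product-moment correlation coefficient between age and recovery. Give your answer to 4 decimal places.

-0.2278

n = 6, Σx = 351.7, Σy = 123.8, Σx² = 20854.29, Σy² = 2886.76, Σxy = 7192.57
nΣxy − ΣxΣy = 43155.42 − 43540.46 = -385.04
nΣx² − (Σx)² = 125125.74 − 123692.89 = 1432.85; nΣy² − (Σy)² = 17320.56 − 15326.44 = 1994.12
r = -385.04 / √(1432.85 × 1994.12) = -385.04 / 1690.3476 ≈ -0.2278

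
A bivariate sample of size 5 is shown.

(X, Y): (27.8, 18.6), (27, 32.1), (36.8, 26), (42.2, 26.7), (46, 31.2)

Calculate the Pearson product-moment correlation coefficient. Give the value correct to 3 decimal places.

0.342

n = 5, ΣX = 179.8, ΣY = 134.6, ΣX² = 6752.92, ΣY² = 3738.7, ΣXY = 4902.52
nΣXY − ΣXΣY = 24512.6 − 24201.08 = 311.52
nΣX² − (ΣX)² = 33764.6 − 32328.04 = 1436.56; nΣY² − (ΣY)² = 18693.5 − 18117.16 = 576.34
r = 311.52 / √(1436.56 × 576.34) = 311.52 / 909.9159 ≈ 0.342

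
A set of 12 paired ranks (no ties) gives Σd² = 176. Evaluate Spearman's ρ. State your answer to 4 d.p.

0.3846

ρ = 1 − 6Σd² / [n(n²−1)] = 1 − 6×176 / (12×143)
  = 1 − 1056/1716 = 1 − 0.61538 ≈ 0.3846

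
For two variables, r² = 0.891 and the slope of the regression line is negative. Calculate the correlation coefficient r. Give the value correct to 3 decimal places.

|r| = √0.891 = 0.944
The association is negative, so r = −0.944.

-0.944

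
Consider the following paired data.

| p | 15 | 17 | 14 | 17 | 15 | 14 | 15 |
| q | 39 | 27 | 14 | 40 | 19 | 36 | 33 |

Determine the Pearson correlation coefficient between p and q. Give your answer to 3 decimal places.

n = 7, Σp = 107, Σq = 208, Σp² = 1645, Σq² = 6792, Σpq = 3204
nΣpq − ΣpΣq = 22428 − 22256 = 172
nΣp² − (Σp)² = 11515 − 11449 = 66; nΣq² − (Σq)² = 47544 − 43264 = 4280
r = 172 / √(66 × 4280) = 172 / 531.4885 ≈ 0.324

0.324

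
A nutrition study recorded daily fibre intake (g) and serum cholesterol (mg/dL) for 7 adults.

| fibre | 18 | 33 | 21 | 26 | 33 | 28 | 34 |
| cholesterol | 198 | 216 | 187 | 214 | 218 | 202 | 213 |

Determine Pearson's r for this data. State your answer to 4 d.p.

0.8098

n = 7, Σx = 193, Σy = 1448, Σx² = 5559, Σy² = 300322, Σxy = 40275
nΣxy − ΣxΣy = 281925 − 279464 = 2461
nΣx² − (Σx)² = 38913 − 37249 = 1664; nΣy² − (Σy)² = 2102254 − 2096704 = 5550
r = 2461 / √(1664 × 5550) = 2461 / 3038.9472 ≈ 0.8098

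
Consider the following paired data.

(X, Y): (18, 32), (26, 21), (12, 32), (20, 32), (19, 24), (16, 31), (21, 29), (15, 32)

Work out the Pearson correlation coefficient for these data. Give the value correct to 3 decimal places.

n = 8, ΣX = 147, ΣY = 233, ΣX² = 2827, ΣY² = 6915, ΣXY = 4187
nΣXY − ΣXΣY = 33496 − 34251 = -755
nΣX² − (ΣX)² = 22616 − 21609 = 1007; nΣY² − (ΣY)² = 55320 − 54289 = 1031
r = -755 / √(1007 × 1031) = -755 / 1018.9293 ≈ -0.741

-0.741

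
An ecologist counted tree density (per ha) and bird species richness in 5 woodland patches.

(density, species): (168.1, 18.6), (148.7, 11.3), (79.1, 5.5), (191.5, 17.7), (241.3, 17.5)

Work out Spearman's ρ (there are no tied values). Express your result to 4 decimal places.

0.6000

Rank density: 3, 2, 1, 4, 5
Rank species: 5, 2, 1, 4, 3
d = rank(density) − rank(species): -2, 0, 0, 0, 2; Σd² = 8
ρ = 1 − 6Σd² / [n(n²−1)] = 1 − 6×8 / (5×24) = 1 − 48/120 ≈ 0.6000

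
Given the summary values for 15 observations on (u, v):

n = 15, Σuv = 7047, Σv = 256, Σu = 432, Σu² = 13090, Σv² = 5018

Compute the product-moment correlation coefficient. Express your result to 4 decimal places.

-0.5023

r = (nΣuv − ΣuΣv) / √[(nΣu² − (Σu)²)(nΣv² − (Σv)²)]
Numerator: 15×7047 − 432×256 = -4887
Denominator: √[(196350 − 186624)(75270 − 65536)] = √[9726 × 9734] = 9729.9992
r = -4887 / 9729.9992 ≈ -0.5023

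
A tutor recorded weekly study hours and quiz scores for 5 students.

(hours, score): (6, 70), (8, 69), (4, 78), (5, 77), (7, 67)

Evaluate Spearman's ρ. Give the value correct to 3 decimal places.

-0.900

Rank hours: 3, 5, 1, 2, 4
Rank score: 3, 2, 5, 4, 1
d = rank(hours) − rank(score): 0, 3, -4, -2, 3; Σd² = 38
ρ = 1 − 6Σd² / [n(n²−1)] = 1 − 6×38 / (5×24) = 1 − 228/120 ≈ -0.900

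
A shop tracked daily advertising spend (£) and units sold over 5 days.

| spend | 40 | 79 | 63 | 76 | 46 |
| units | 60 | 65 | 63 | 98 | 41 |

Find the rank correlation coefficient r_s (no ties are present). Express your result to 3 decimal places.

0.800

Rank spend: 1, 5, 3, 4, 2
Rank units: 2, 4, 3, 5, 1
d = rank(spend) − rank(units): -1, 1, 0, -1, 1; Σd² = 4
ρ = 1 − 6Σd² / [n(n²−1)] = 1 − 6×4 / (5×24) = 1 − 24/120 ≈ 0.800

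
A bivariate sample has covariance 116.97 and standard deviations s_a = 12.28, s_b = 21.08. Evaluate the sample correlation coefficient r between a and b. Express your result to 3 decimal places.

r = Cov(a,b) / (s_a · s_b) = 116.97 / (12.28 × 21.08)
  = 116.97 / 258.8624 ≈ 0.452

0.452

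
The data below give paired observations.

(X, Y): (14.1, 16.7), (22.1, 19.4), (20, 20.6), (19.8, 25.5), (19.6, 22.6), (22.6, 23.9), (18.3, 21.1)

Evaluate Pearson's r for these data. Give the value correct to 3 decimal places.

0.593

n = 7, ΣX = 136.5, ΣY = 149.8, ΣX² = 2709.07, ΣY² = 3257.04, ΣXY = 2950.34
nΣXY − ΣXΣY = 20652.38 − 20447.7 = 204.68
nΣX² − (ΣX)² = 18963.49 − 18632.25 = 331.24; nΣY² − (ΣY)² = 22799.28 − 22440.04 = 359.24
r = 204.68 / √(331.24 × 359.24) = 204.68 / 344.9560 ≈ 0.593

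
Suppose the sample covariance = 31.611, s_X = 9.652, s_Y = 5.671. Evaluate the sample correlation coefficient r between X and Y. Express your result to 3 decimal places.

r = Cov(X,Y) / (s_X · s_Y) = 31.611 / (9.652 × 5.671)
  = 31.611 / 54.7365 ≈ 0.578

0.578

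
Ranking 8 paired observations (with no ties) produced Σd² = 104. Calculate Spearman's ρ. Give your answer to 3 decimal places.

-0.238

ρ = 1 − 6Σd² / [n(n²−1)] = 1 − 6×104 / (8×63)
  = 1 − 624/504 = 1 − 1.2381 ≈ -0.238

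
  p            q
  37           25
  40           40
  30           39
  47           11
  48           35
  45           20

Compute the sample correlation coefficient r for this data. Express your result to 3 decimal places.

-0.514

n = 6, Σp = 247, Σq = 170, Σp² = 10407, Σq² = 5492, Σpq = 6792
nΣpq − ΣpΣq = 40752 − 41990 = -1238
nΣp² − (Σp)² = 62442 − 61009 = 1433; nΣq² − (Σq)² = 32952 − 28900 = 4052
r = -1238 / √(1433 × 4052) = -1238 / 2409.6713 ≈ -0.514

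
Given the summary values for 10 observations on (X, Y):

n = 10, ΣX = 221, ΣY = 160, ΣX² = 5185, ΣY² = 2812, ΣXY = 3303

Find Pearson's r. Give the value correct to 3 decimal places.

-0.846

r = (nΣXY − ΣXΣY) / √[(nΣX² − (ΣX)²)(nΣY² − (ΣY)²)]
Numerator: 10×3303 − 221×160 = -2330
Denominator: √[(51850 − 48841)(28120 − 25600)] = √[3009 × 2520] = 2753.6666
r = -2330 / 2753.6666 ≈ -0.846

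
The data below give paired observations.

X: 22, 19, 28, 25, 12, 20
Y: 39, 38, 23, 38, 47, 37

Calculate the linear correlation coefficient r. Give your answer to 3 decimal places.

-0.859

n = 6, ΣX = 126, ΣY = 222, ΣX² = 2798, ΣY² = 8516, ΣXY = 4478
nΣXY − ΣXΣY = 26868 − 27972 = -1104
nΣX² − (ΣX)² = 16788 − 15876 = 912; nΣY² − (ΣY)² = 51096 − 49284 = 1812
r = -1104 / √(912 × 1812) = -1104 / 1285.5131 ≈ -0.859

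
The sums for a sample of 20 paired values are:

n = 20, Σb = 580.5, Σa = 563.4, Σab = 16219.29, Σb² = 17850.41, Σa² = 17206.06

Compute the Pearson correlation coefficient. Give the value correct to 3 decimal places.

r = (nΣab − ΣaΣb) / √[(nΣa² − (Σa)²)(nΣb² − (Σb)²)]
Numerator: 20×16219.29 − 563.4×580.5 = -2667.9
Denominator: √[(344121.2 − 317419.56)(357008.2 − 336980.25)] = √[26701.64 × 20027.95] = 23125.2916
r = -2667.9 / 23125.2916 ≈ -0.115

-0.115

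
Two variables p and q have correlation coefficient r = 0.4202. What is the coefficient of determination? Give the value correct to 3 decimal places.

r² = (0.4202)² = 0.177

0.177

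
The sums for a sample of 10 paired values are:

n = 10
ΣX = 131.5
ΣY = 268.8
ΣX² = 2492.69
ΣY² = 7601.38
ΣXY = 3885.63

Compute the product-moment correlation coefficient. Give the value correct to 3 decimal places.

r = (nΣXY − ΣXΣY) / √[(nΣX² − (ΣX)²)(nΣY² − (ΣY)²)]
Numerator: 10×3885.63 − 131.5×268.8 = 3509.1
Denominator: √[(24926.9 − 17292.25)(76013.8 − 72253.44)] = √[7634.65 × 3760.36] = 5358.0810
r = 3509.1 / 5358.0810 ≈ 0.655

0.655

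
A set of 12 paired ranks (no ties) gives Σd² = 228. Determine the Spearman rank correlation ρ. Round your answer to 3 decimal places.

ρ = 1 − 6Σd² / [n(n²−1)] = 1 − 6×228 / (12×143)
  = 1 − 1368/1716 = 1 − 0.7972 ≈ 0.203

0.203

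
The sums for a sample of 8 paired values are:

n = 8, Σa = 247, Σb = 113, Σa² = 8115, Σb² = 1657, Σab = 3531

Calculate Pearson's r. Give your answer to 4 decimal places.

0.2442

r = (nΣab − ΣaΣb) / √[(nΣa² − (Σa)²)(nΣb² − (Σb)²)]
Numerator: 8×3531 − 247×113 = 337
Denominator: √[(64920 − 61009)(13256 − 12769)] = √[3911 × 487] = 1380.0931
r = 337 / 1380.0931 ≈ 0.2442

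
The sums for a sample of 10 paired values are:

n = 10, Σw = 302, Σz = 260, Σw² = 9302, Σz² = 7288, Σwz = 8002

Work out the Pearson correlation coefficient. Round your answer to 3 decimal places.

0.484

r = (nΣwz − ΣwΣz) / √[(nΣw² − (Σw)²)(nΣz² − (Σz)²)]
Numerator: 10×8002 − 302×260 = 1500
Denominator: √[(93020 − 91204)(72880 − 67600)] = √[1816 × 5280] = 3096.5271
r = 1500 / 3096.5271 ≈ 0.484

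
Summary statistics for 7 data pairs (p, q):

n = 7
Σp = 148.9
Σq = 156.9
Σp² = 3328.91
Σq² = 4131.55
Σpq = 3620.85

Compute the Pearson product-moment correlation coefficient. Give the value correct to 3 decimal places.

0.899

r = (nΣpq − ΣpΣq) / √[(nΣp² − (Σp)²)(nΣq² − (Σq)²)]
Numerator: 7×3620.85 − 148.9×156.9 = 1983.54
Denominator: √[(23302.37 − 22171.21)(28920.85 − 24617.61)] = √[1131.16 × 4303.24] = 2206.2758
r = 1983.54 / 2206.2758 ≈ 0.899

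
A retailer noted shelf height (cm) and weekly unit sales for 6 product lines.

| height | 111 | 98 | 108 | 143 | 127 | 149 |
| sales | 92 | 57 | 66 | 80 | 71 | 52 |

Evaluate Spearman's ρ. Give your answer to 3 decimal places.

-0.029

Rank height: 3, 1, 2, 5, 4, 6
Rank sales: 6, 2, 3, 5, 4, 1
d = rank(height) − rank(sales): -3, -1, -1, 0, 0, 5; Σd² = 36
ρ = 1 − 6Σd² / [n(n²−1)] = 1 − 6×36 / (6×35) = 1 − 216/210 ≈ -0.029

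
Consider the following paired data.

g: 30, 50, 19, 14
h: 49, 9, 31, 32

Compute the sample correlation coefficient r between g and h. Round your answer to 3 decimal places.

-0.587

n = 4, Σg = 113, Σh = 121, Σg² = 3957, Σh² = 4467, Σgh = 2957
nΣgh − ΣgΣh = 11828 − 13673 = -1845
nΣg² − (Σg)² = 15828 − 12769 = 3059; nΣh² − (Σh)² = 17868 − 14641 = 3227
r = -1845 / √(3059 × 3227) = -1845 / 3141.8773 ≈ -0.587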